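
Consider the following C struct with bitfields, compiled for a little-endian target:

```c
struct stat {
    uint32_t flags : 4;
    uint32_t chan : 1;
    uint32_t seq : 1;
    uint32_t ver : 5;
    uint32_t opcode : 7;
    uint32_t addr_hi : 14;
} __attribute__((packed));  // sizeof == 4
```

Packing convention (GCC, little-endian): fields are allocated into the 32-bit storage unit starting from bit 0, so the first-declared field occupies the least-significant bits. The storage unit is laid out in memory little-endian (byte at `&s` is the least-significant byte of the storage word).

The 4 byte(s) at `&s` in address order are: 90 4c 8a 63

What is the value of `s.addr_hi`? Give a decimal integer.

6370

[0]=0x90 [1]=0x4c [2]=0x8a [3]=0x63 (little-endian) → word 0x638a4c90
flags [0+:4] = (word>>0) & 0xf = 0
chan [4+:1] = (word>>4) & 0x1 = 1
seq [5+:1] = (word>>5) & 0x1 = 0
ver [6+:5] = (word>>6) & 0x1f = 18
opcode [11+:7] = (word>>11) & 0x7f = 73
addr_hi [18+:14] = (word>>18) & 0x3fff = 6370  ←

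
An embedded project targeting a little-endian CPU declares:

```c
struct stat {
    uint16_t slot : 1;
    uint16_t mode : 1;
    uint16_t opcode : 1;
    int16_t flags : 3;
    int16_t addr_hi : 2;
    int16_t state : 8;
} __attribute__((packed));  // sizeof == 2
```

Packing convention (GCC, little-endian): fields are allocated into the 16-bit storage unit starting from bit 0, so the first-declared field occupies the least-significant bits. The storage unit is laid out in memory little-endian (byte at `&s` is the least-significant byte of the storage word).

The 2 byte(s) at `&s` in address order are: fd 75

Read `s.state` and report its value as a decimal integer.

[0]=0xfd [1]=0x75 (little-endian) → word 0x75fd
slot:1 @ bit 0 → (0x75fd>>0)&0x1 = 0x1
mode:1 @ bit 1 → (0x75fd>>1)&0x1 = 0x0
opcode:1 @ bit 2 → (0x75fd>>2)&0x1 = 0x1
flags:3 @ bit 3 → (0x75fd>>3)&0x7 = 0x7
addr_hi:2 @ bit 6 → (0x75fd>>6)&0x3 = 0x3
state:8 @ bit 8 → (0x75fd>>8)&0xff = 0x75  ←
state signed 8b, MSB=0: value = 117

117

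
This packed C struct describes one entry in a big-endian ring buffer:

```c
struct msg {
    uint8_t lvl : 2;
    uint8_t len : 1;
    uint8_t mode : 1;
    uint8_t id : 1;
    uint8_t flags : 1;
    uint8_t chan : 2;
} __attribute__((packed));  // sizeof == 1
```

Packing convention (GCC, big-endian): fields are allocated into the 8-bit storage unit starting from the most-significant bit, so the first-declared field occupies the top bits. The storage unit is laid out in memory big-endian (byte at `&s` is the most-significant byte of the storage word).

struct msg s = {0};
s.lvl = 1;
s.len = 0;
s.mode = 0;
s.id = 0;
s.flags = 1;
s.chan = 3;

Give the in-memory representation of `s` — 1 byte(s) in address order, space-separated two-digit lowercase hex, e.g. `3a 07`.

lvl:2 = 1 → 0x1 << 6 → word 0x40
len:1 = 0 → 0x0 << 5 → word 0x40
mode:1 = 0 → 0x0 << 4 → word 0x40
id:1 = 0 → 0x0 << 3 → word 0x40
flags:1 = 1 → 0x1 << 2 → word 0x44
chan:2 = 3 → 0x3 << 0 → word 0x47
word = 0x47 → big-endian bytes:
  [0]=0x47

47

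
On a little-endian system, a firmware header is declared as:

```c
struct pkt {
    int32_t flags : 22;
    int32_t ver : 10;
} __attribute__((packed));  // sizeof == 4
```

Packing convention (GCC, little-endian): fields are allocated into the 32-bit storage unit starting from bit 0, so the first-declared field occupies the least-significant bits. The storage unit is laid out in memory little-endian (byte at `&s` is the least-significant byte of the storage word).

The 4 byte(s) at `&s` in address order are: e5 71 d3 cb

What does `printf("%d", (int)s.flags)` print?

[0]=0xe5 [1]=0x71 [2]=0xd3 [3]=0xcb (little-endian) → word 0xcbd371e5
flags [0+:22] = (word>>0) & 0x3fffff = 1274341  ←
ver [22+:10] = (word>>22) & 0x3ff = 815
flags signed 22b, MSB=0: value = 1274341

1274341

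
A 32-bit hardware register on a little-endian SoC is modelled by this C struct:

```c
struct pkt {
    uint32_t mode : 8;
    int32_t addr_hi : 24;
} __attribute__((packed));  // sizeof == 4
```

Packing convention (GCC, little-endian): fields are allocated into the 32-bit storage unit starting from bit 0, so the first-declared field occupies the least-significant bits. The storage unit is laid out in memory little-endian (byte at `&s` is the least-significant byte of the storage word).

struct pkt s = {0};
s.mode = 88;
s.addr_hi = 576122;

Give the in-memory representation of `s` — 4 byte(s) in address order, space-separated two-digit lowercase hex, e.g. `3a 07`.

mode:8 = 88 → 0x58 << 0 → word 0x00000058
addr_hi:24 = 576122 → 0x8ca7a << 8 → word 0x08ca7a58
word = 0x08ca7a58 → little-endian bytes:
  [0]=0x58  [1]=0x7a  [2]=0xca  [3]=0x08

58 7a ca 08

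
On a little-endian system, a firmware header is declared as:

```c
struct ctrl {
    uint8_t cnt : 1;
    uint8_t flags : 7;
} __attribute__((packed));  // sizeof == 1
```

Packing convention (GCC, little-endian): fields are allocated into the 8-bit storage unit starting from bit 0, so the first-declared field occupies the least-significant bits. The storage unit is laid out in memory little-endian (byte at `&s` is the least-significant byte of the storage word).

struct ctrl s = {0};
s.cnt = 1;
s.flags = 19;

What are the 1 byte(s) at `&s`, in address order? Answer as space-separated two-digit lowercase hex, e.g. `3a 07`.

cnt:1 = 1 → 0x1 << 0 → word 0x01
flags:7 = 19 → 0x13 << 1 → word 0x27
word = 0x27 → little-endian bytes:
  [0]=0x27

27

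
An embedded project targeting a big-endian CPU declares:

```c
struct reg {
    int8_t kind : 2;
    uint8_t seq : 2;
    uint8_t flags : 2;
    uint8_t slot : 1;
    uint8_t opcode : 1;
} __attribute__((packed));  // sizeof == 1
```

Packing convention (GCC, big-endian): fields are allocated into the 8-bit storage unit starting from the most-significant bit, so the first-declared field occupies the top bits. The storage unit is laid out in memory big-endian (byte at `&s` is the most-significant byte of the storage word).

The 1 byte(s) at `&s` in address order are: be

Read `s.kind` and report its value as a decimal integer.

-2

[0]=0xbe (big-endian) → word 0xbe
kind [6+:2] = (word>>6) & 0x3 = 2  ←
seq [4+:2] = (word>>4) & 0x3 = 3
flags [2+:2] = (word>>2) & 0x3 = 3
slot [1+:1] = (word>>1) & 0x1 = 1
opcode [0+:1] = (word>>0) & 0x1 = 0
kind signed 2b, MSB=1: 2 - 4 = -2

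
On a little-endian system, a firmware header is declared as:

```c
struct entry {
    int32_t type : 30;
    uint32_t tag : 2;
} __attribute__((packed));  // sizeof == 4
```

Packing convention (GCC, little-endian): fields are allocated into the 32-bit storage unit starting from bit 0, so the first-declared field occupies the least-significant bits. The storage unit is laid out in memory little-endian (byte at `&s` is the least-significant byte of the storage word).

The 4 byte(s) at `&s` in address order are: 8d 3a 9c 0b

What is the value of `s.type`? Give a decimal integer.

[0]=0x8d [1]=0x3a [2]=0x9c [3]=0x0b (little-endian) → word 0x0b9c3a8d
type [0+:30] = (word>>0) & 0x3fffffff = 194787981  ←
tag [30+:2] = (word>>30) & 0x3 = 0
type signed 30b, MSB=0: value = 194787981

194787981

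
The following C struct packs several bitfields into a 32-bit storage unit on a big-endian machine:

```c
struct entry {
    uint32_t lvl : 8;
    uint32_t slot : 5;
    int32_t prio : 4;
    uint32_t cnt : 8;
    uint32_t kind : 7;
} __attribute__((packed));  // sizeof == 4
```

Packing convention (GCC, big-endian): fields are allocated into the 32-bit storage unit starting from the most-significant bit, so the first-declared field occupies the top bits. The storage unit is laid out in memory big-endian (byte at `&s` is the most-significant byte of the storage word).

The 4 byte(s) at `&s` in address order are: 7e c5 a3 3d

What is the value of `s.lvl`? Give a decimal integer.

126

[0]=0x7e [1]=0xc5 [2]=0xa3 [3]=0x3d (big-endian) → word 0x7ec5a33d
lvl [24+:8] = (word>>24) & 0xff = 126  ←
slot [19+:5] = (word>>19) & 0x1f = 24
prio [15+:4] = (word>>15) & 0xf = 11
cnt [7+:8] = (word>>7) & 0xff = 70
kind [0+:7] = (word>>0) & 0x7f = 61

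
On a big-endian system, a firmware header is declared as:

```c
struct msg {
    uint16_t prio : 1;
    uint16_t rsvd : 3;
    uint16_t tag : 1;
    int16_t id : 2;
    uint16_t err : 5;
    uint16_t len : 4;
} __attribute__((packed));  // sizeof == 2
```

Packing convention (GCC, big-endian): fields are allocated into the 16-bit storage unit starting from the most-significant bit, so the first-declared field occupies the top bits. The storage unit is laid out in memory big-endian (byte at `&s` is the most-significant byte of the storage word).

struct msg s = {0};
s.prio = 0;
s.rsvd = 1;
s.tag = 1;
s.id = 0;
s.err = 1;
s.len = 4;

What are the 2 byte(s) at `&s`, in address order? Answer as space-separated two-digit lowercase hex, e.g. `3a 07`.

prio (1b) val=0 bits=0x0 at bit 15: 0x0000
rsvd (3b) val=1 bits=0x1 at bit 12: 0x1000
tag (1b) val=1 bits=0x1 at bit 11: 0x1800
id (2b) val=0 bits=0x0 at bit 9: 0x1800
err (5b) val=1 bits=0x1 at bit 4: 0x1810
len (4b) val=4 bits=0x4 at bit 0: 0x1814
word = 0x1814 → big-endian bytes:
  [0]=0x18  [1]=0x14

18 14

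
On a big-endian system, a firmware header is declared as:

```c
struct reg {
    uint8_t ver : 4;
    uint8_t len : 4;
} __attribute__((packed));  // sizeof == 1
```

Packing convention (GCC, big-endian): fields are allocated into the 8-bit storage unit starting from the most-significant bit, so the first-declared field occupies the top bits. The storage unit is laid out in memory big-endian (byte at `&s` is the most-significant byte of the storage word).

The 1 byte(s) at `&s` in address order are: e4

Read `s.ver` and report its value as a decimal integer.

[0]=0xe4 (big-endian) → word 0xe4
ver:4 @ bit 4 → (0xe4>>4)&0xf = 0xe  ←
len:4 @ bit 0 → (0xe4>>0)&0xf = 0x4

14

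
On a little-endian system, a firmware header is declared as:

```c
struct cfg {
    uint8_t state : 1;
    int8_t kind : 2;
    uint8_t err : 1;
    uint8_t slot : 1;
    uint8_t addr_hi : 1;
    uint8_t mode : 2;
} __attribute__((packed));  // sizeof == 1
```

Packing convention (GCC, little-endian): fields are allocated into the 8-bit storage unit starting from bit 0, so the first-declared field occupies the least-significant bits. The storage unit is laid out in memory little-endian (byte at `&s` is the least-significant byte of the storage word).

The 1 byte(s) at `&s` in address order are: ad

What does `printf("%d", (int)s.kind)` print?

[0]=0xad (little-endian) → word 0xad
state [0+:1] = (word>>0) & 0x1 = 1
kind [1+:2] = (word>>1) & 0x3 = 2  ←
err [3+:1] = (word>>3) & 0x1 = 1
slot [4+:1] = (word>>4) & 0x1 = 0
addr_hi [5+:1] = (word>>5) & 0x1 = 1
mode [6+:2] = (word>>6) & 0x3 = 2
kind signed 2b, MSB=1: 2 - 4 = -2

-2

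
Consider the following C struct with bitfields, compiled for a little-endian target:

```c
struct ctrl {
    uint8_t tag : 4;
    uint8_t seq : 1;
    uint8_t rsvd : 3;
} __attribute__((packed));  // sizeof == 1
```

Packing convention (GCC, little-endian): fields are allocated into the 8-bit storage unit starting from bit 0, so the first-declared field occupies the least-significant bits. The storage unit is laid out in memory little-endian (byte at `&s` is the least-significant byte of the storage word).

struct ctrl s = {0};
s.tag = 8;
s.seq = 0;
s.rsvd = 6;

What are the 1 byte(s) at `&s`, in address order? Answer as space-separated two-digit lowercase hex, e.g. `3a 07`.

c8

[0+:4] tag=8 & 0xf = 0x8; word=0x08
[4+:1] seq=0 & 0x1 = 0x0; word=0x08
[5+:3] rsvd=6 & 0x7 = 0x6; word=0xc8
word = 0xc8 → little-endian bytes:
  [0]=0xc8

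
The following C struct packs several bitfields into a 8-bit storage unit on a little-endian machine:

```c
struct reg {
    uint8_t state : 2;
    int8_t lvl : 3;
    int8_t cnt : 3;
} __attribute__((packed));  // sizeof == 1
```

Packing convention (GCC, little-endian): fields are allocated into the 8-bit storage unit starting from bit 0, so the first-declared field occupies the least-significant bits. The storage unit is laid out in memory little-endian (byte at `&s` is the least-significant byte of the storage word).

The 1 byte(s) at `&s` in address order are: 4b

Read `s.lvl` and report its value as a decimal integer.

2

[0]=0x4b (little-endian) → word 0x4b
state:2 @ bit 0 → (0x4b>>0)&0x3 = 0x3
lvl:3 @ bit 2 → (0x4b>>2)&0x7 = 0x2  ←
cnt:3 @ bit 5 → (0x4b>>5)&0x7 = 0x2
lvl signed 3b, MSB=0: value = 2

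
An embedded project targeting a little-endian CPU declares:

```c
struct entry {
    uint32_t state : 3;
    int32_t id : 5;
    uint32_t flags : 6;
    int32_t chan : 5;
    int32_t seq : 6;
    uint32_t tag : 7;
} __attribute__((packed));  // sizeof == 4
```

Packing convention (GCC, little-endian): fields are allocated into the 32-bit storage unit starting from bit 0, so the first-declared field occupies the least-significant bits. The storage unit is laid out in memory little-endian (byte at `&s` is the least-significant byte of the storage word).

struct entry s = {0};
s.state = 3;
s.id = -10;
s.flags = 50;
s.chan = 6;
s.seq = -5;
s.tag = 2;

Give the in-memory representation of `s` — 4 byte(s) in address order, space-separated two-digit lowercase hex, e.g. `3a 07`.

b3 b2 d9 05

[0+:3] state=3 & 0x7 = 0x3; word=0x00000003
[3+:5] id=-10 & 0x1f = 0x16; word=0x000000b3
[8+:6] flags=50 & 0x3f = 0x32; word=0x000032b3
[14+:5] chan=6 & 0x1f = 0x6; word=0x0001b2b3
[19+:6] seq=-5 & 0x3f = 0x3b; word=0x01d9b2b3
[25+:7] tag=2 & 0x7f = 0x2; word=0x05d9b2b3
word = 0x05d9b2b3 → little-endian bytes:
  [0]=0xb3  [1]=0xb2  [2]=0xd9  [3]=0x05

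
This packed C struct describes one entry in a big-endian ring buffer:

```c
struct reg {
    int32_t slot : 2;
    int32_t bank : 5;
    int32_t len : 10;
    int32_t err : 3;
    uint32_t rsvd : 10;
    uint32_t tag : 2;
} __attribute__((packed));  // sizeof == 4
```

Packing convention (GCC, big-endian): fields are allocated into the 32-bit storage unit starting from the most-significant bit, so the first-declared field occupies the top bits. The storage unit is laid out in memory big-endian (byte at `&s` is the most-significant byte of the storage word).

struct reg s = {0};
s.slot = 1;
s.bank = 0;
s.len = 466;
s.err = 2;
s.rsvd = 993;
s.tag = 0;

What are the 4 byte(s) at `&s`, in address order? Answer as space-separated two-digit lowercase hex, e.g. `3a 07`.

slot (2b) val=1 bits=0x1 at bit 30: 0x40000000
bank (5b) val=0 bits=0x0 at bit 25: 0x40000000
len (10b) val=466 bits=0x1d2 at bit 15: 0x40e90000
err (3b) val=2 bits=0x2 at bit 12: 0x40e92000
rsvd (10b) val=993 bits=0x3e1 at bit 2: 0x40e92f84
tag (2b) val=0 bits=0x0 at bit 0: 0x40e92f84
word = 0x40e92f84 → big-endian bytes:
  [0]=0x40  [1]=0xe9  [2]=0x2f  [3]=0x84

40 e9 2f 84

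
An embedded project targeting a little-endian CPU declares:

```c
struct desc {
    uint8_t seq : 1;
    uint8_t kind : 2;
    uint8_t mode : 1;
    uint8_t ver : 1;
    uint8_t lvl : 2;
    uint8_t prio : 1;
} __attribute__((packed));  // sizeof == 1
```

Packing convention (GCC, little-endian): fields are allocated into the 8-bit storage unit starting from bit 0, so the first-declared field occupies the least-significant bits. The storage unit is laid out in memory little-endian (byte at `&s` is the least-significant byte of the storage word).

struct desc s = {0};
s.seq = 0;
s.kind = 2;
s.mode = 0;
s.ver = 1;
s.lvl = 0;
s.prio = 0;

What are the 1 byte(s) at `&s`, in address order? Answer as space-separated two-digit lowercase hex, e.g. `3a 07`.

[0+:1] seq=0 & 0x1 = 0x0; word=0x00
[1+:2] kind=2 & 0x3 = 0x2; word=0x04
[3+:1] mode=0 & 0x1 = 0x0; word=0x04
[4+:1] ver=1 & 0x1 = 0x1; word=0x14
[5+:2] lvl=0 & 0x3 = 0x0; word=0x14
[7+:1] prio=0 & 0x1 = 0x0; word=0x14
word = 0x14 → little-endian bytes:
  [0]=0x14

14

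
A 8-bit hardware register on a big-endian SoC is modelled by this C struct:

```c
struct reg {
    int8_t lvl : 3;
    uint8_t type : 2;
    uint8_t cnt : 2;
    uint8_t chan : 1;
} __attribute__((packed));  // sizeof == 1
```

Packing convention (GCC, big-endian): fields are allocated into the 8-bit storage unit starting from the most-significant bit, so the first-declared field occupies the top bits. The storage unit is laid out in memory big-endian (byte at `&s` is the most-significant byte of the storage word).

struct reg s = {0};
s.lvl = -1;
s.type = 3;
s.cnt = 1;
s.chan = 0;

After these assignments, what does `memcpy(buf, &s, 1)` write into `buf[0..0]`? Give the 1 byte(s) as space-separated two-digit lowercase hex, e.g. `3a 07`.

fa

lvl (3b) val=-1 bits=0x7 at bit 5: 0xe0
type (2b) val=3 bits=0x3 at bit 3: 0xf8
cnt (2b) val=1 bits=0x1 at bit 1: 0xfa
chan (1b) val=0 bits=0x0 at bit 0: 0xfa
word = 0xfa → big-endian bytes:
  [0]=0xfa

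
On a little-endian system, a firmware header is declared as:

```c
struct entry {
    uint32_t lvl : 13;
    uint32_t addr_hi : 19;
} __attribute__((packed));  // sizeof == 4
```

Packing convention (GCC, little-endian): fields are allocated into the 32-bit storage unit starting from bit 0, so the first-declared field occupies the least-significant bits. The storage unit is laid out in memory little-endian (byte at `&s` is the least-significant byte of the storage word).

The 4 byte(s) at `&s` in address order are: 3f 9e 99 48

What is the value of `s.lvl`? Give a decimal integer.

[0]=0x3f [1]=0x9e [2]=0x99 [3]=0x48 (little-endian) → word 0x48999e3f
lvl:13 @ bit 0 → (0x48999e3f>>0)&0x1fff = 0x1e3f  ←
addr_hi:19 @ bit 13 → (0x48999e3f>>13)&0x7ffff = 0x244cc

7743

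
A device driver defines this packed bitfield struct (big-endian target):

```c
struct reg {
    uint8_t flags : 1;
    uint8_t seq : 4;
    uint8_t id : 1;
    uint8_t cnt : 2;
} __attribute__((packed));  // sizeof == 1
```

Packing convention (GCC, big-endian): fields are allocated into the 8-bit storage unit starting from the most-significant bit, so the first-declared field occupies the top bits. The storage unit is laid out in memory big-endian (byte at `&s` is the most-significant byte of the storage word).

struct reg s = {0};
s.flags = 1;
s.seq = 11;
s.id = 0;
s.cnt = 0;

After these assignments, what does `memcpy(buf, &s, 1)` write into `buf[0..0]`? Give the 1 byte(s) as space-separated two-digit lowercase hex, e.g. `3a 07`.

d8

flags (1b) val=1 bits=0x1 at bit 7: 0x80
seq (4b) val=11 bits=0xb at bit 3: 0xd8
id (1b) val=0 bits=0x0 at bit 2: 0xd8
cnt (2b) val=0 bits=0x0 at bit 0: 0xd8
word = 0xd8 → big-endian bytes:
  [0]=0xd8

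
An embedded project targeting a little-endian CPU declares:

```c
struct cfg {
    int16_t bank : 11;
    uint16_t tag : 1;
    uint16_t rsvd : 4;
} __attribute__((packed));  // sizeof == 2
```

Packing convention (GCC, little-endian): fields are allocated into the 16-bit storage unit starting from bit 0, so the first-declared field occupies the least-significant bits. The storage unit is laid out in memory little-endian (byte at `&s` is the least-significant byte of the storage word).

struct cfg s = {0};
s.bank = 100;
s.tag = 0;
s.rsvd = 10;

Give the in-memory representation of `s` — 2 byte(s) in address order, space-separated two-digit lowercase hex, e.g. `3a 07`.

bank (11b) val=100 bits=0x64 at bit 0: 0x0064
tag (1b) val=0 bits=0x0 at bit 11: 0x0064
rsvd (4b) val=10 bits=0xa at bit 12: 0xa064
word = 0xa064 → little-endian bytes:
  [0]=0x64  [1]=0xa0

64 a0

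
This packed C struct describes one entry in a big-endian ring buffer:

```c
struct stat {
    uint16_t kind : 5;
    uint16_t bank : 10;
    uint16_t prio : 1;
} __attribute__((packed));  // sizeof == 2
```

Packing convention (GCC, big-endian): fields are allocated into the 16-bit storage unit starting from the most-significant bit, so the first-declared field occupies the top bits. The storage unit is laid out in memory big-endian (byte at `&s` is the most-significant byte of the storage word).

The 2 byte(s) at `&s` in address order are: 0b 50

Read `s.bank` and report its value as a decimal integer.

424

[0]=0x0b [1]=0x50 (big-endian) → word 0x0b50
kind [11+:5] = (word>>11) & 0x1f = 1
bank [1+:10] = (word>>1) & 0x3ff = 424  ←
prio [0+:1] = (word>>0) & 0x1 = 0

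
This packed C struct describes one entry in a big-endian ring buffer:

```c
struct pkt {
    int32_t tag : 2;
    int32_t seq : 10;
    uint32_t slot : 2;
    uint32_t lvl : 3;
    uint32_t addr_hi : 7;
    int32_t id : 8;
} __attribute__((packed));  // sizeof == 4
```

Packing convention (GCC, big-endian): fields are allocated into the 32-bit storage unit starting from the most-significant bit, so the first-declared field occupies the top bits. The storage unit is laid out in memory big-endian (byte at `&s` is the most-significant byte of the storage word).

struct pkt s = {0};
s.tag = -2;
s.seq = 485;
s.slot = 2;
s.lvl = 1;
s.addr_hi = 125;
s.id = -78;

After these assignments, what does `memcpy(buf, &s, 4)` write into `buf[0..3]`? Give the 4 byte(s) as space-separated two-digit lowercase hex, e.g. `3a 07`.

tag:2 = -2 → 0x2 << 30 → word 0x80000000
seq:10 = 485 → 0x1e5 << 20 → word 0x9e500000
slot:2 = 2 → 0x2 << 18 → word 0x9e580000
lvl:3 = 1 → 0x1 << 15 → word 0x9e588000
addr_hi:7 = 125 → 0x7d << 8 → word 0x9e58fd00
id:8 = -78 → 0xb2 << 0 → word 0x9e58fdb2
word = 0x9e58fdb2 → big-endian bytes:
  [0]=0x9e  [1]=0x58  [2]=0xfd  [3]=0xb2

9e 58 fd b2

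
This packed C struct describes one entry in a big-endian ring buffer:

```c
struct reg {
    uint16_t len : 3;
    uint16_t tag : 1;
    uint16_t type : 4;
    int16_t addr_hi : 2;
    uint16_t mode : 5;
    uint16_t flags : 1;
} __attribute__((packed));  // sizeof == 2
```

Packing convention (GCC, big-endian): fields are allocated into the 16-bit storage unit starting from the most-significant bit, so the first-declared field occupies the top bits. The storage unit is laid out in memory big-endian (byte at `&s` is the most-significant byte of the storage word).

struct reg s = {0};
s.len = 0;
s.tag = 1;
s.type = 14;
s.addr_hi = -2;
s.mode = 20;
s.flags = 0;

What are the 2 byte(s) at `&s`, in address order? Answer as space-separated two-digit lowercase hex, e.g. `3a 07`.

len (3b) val=0 bits=0x0 at bit 13: 0x0000
tag (1b) val=1 bits=0x1 at bit 12: 0x1000
type (4b) val=14 bits=0xe at bit 8: 0x1e00
addr_hi (2b) val=-2 bits=0x2 at bit 6: 0x1e80
mode (5b) val=20 bits=0x14 at bit 1: 0x1ea8
flags (1b) val=0 bits=0x0 at bit 0: 0x1ea8
word = 0x1ea8 → big-endian bytes:
  [0]=0x1e  [1]=0xa8

1e a8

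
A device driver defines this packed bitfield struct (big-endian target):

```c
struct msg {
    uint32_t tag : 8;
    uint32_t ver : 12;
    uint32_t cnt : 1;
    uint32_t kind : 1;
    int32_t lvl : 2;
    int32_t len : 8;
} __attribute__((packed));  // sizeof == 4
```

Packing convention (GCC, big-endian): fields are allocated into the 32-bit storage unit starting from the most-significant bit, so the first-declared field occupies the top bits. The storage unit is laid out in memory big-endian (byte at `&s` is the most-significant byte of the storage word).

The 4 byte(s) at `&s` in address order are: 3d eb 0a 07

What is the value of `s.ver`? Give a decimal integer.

[0]=0x3d [1]=0xeb [2]=0x0a [3]=0x07 (big-endian) → word 0x3deb0a07
tag:8 @ bit 24 → (0x3deb0a07>>24)&0xff = 0x3d
ver:12 @ bit 12 → (0x3deb0a07>>12)&0xfff = 0xeb0  ←
cnt:1 @ bit 11 → (0x3deb0a07>>11)&0x1 = 0x1
kind:1 @ bit 10 → (0x3deb0a07>>10)&0x1 = 0x0
lvl:2 @ bit 8 → (0x3deb0a07>>8)&0x3 = 0x2
len:8 @ bit 0 → (0x3deb0a07>>0)&0xff = 0x7

3760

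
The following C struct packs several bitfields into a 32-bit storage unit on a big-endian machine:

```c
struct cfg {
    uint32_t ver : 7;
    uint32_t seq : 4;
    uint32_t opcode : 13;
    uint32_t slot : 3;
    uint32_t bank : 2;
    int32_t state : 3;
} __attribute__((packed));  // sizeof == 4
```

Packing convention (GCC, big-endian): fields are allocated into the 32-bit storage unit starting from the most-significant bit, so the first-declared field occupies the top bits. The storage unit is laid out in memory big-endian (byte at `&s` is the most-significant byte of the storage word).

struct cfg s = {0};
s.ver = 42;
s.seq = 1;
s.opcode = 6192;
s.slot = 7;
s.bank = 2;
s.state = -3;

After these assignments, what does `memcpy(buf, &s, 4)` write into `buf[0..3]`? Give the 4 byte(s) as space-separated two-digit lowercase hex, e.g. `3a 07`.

54 38 30 f5

[25+:7] ver=42 & 0x7f = 0x2a; word=0x54000000
[21+:4] seq=1 & 0xf = 0x1; word=0x54200000
[8+:13] opcode=6192 & 0x1fff = 0x1830; word=0x54383000
[5+:3] slot=7 & 0x7 = 0x7; word=0x543830e0
[3+:2] bank=2 & 0x3 = 0x2; word=0x543830f0
[0+:3] state=-3 & 0x7 = 0x5; word=0x543830f5
word = 0x543830f5 → big-endian bytes:
  [0]=0x54  [1]=0x38  [2]=0x30  [3]=0xf5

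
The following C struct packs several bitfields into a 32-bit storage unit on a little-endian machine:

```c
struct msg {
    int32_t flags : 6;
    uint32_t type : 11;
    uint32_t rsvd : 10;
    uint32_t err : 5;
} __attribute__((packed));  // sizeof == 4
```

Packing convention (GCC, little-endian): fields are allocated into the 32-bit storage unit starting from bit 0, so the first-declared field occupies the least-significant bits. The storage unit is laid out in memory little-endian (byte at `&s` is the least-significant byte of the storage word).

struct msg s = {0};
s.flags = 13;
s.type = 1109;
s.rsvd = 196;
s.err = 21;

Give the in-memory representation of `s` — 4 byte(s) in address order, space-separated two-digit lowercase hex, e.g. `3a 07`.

flags (6b) val=13 bits=0xd at bit 0: 0x0000000d
type (11b) val=1109 bits=0x455 at bit 6: 0x0001154d
rsvd (10b) val=196 bits=0xc4 at bit 17: 0x0189154d
err (5b) val=21 bits=0x15 at bit 27: 0xa989154d
word = 0xa989154d → little-endian bytes:
  [0]=0x4d  [1]=0x15  [2]=0x89  [3]=0xa9

4d 15 89 a9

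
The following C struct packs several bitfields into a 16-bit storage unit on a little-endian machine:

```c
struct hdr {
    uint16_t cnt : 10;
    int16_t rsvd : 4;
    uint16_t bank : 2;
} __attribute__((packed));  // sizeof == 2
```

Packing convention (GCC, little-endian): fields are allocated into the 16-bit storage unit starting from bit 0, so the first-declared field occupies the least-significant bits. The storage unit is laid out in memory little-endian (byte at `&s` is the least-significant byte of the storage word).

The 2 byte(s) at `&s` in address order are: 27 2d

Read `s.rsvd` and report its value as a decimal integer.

-5

[0]=0x27 [1]=0x2d (little-endian) → word 0x2d27
cnt:10 @ bit 0 → (0x2d27>>0)&0x3ff = 0x127
rsvd:4 @ bit 10 → (0x2d27>>10)&0xf = 0xb  ←
bank:2 @ bit 14 → (0x2d27>>14)&0x3 = 0x0
rsvd signed 4b, MSB=1: 11 - 16 = -5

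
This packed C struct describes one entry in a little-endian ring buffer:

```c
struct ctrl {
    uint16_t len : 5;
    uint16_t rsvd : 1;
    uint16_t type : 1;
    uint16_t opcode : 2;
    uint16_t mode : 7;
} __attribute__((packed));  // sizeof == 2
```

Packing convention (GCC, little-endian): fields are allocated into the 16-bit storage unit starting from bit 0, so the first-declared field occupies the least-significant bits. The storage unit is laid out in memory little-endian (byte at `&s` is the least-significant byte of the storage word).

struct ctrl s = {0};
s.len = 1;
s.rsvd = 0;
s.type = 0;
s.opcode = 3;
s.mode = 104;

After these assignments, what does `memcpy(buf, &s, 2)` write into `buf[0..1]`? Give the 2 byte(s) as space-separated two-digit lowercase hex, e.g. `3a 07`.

len:5 = 1 → 0x1 << 0 → word 0x0001
rsvd:1 = 0 → 0x0 << 5 → word 0x0001
type:1 = 0 → 0x0 << 6 → word 0x0001
opcode:2 = 3 → 0x3 << 7 → word 0x0181
mode:7 = 104 → 0x68 << 9 → word 0xd181
word = 0xd181 → little-endian bytes:
  [0]=0x81  [1]=0xd1

81 d1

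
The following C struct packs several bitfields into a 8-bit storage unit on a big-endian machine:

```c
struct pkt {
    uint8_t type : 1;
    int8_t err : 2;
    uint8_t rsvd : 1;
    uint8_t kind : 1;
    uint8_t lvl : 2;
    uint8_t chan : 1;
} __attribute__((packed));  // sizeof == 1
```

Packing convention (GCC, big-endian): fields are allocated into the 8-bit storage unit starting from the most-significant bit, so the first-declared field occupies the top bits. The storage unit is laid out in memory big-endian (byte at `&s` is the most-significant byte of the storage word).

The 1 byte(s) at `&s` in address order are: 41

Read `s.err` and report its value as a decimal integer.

-2

[0]=0x41 (big-endian) → word 0x41
type:1 @ bit 7 → (0x41>>7)&0x1 = 0x0
err:2 @ bit 5 → (0x41>>5)&0x3 = 0x2  ←
rsvd:1 @ bit 4 → (0x41>>4)&0x1 = 0x0
kind:1 @ bit 3 → (0x41>>3)&0x1 = 0x0
lvl:2 @ bit 1 → (0x41>>1)&0x3 = 0x0
chan:1 @ bit 0 → (0x41>>0)&0x1 = 0x1
err signed 2b, MSB=1: 2 - 4 = -2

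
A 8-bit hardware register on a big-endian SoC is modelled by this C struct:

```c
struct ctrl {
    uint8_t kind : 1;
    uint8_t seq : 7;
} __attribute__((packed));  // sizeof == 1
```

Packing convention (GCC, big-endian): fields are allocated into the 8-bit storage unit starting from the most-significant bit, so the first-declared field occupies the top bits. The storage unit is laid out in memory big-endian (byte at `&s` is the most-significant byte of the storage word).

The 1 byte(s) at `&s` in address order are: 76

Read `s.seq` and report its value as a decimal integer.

118

[0]=0x76 (big-endian) → word 0x76
kind:1 @ bit 7 → (0x76>>7)&0x1 = 0x0
seq:7 @ bit 0 → (0x76>>0)&0x7f = 0x76  ←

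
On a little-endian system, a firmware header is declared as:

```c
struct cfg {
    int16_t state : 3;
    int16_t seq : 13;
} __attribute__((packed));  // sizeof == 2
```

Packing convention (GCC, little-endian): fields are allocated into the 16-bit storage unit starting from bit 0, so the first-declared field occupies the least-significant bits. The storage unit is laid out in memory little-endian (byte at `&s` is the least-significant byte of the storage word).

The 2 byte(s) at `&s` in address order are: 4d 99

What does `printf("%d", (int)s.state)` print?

-3

[0]=0x4d [1]=0x99 (little-endian) → word 0x994d
state [0+:3] = (word>>0) & 0x7 = 5  ←
seq [3+:13] = (word>>3) & 0x1fff = 4905
state signed 3b, MSB=1: 5 - 8 = -3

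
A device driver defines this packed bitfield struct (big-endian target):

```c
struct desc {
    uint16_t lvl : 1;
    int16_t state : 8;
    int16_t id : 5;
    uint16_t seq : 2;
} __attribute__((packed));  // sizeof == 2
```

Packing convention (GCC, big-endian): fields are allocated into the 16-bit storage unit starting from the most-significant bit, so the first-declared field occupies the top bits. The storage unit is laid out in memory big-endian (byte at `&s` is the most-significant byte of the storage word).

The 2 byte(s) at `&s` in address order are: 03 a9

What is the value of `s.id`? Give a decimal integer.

[0]=0x03 [1]=0xa9 (big-endian) → word 0x03a9
lvl [15+:1] = (word>>15) & 0x1 = 0
state [7+:8] = (word>>7) & 0xff = 7
id [2+:5] = (word>>2) & 0x1f = 10  ←
seq [0+:2] = (word>>0) & 0x3 = 1
id signed 5b, MSB=0: value = 10

10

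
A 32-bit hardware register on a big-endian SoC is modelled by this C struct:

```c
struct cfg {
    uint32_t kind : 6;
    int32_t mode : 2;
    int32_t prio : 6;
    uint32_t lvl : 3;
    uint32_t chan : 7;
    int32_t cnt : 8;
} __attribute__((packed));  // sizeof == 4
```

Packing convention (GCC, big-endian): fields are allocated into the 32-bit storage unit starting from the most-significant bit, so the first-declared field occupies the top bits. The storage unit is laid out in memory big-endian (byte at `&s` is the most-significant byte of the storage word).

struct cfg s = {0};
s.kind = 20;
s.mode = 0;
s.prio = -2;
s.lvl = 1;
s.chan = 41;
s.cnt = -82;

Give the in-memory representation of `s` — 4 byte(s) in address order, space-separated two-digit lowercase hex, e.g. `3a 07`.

kind:6 = 20 → 0x14 << 26 → word 0x50000000
mode:2 = 0 → 0x0 << 24 → word 0x50000000
prio:6 = -2 → 0x3e << 18 → word 0x50f80000
lvl:3 = 1 → 0x1 << 15 → word 0x50f88000
chan:7 = 41 → 0x29 << 8 → word 0x50f8a900
cnt:8 = -82 → 0xae << 0 → word 0x50f8a9ae
word = 0x50f8a9ae → big-endian bytes:
  [0]=0x50  [1]=0xf8  [2]=0xa9  [3]=0xae

50 f8 a9 ae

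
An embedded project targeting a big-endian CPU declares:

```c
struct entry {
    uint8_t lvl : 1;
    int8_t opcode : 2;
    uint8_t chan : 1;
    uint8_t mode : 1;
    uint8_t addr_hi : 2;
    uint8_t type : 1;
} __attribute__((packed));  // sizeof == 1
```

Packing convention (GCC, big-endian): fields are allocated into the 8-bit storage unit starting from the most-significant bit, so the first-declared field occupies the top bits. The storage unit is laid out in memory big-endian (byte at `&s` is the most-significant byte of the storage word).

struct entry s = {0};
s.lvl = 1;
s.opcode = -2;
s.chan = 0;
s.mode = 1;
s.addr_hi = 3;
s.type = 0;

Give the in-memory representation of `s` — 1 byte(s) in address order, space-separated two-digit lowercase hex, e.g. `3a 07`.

ce

lvl:1 = 1 → 0x1 << 7 → word 0x80
opcode:2 = -2 → 0x2 << 5 → word 0xc0
chan:1 = 0 → 0x0 << 4 → word 0xc0
mode:1 = 1 → 0x1 << 3 → word 0xc8
addr_hi:2 = 3 → 0x3 << 1 → word 0xce
type:1 = 0 → 0x0 << 0 → word 0xce
word = 0xce → big-endian bytes:
  [0]=0xce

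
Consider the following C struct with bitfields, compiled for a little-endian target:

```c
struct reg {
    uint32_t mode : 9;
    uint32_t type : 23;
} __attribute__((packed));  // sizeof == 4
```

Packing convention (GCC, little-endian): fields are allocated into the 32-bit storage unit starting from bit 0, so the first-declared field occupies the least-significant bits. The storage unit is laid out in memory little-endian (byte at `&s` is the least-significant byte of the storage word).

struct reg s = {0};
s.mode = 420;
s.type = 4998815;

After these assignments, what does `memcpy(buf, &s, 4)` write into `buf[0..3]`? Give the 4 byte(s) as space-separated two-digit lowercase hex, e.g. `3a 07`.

a4 3f 8d 98

[0+:9] mode=420 & 0x1ff = 0x1a4; word=0x000001a4
[9+:23] type=4998815 & 0x7fffff = 0x4c469f; word=0x988d3fa4
word = 0x988d3fa4 → little-endian bytes:
  [0]=0xa4  [1]=0x3f  [2]=0x8d  [3]=0x98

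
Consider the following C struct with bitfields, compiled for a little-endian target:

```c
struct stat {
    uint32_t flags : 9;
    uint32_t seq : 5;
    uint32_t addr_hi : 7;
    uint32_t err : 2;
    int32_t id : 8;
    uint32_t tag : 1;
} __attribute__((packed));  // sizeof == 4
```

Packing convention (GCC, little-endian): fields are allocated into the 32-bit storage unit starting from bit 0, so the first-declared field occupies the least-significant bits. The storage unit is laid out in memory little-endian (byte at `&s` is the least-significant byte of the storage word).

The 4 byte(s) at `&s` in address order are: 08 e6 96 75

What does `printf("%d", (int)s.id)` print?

-21

[0]=0x08 [1]=0xe6 [2]=0x96 [3]=0x75 (little-endian) → word 0x7596e608
flags:9 @ bit 0 → (0x7596e608>>0)&0x1ff = 0x8
seq:5 @ bit 9 → (0x7596e608>>9)&0x1f = 0x13
addr_hi:7 @ bit 14 → (0x7596e608>>14)&0x7f = 0x5b
err:2 @ bit 21 → (0x7596e608>>21)&0x3 = 0x0
id:8 @ bit 23 → (0x7596e608>>23)&0xff = 0xeb  ←
tag:1 @ bit 31 → (0x7596e608>>31)&0x1 = 0x0
id signed 8b, MSB=1: 235 - 256 = -21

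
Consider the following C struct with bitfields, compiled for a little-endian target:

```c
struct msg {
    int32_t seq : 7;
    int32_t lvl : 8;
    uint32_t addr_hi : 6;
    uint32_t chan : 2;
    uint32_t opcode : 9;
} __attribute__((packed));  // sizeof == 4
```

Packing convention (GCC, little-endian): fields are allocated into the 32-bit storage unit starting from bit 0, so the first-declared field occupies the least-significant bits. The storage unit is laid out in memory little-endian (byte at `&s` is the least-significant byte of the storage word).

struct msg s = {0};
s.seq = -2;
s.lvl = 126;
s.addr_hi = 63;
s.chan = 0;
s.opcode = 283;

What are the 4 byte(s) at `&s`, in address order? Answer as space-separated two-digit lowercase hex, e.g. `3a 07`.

[0+:7] seq=-2 & 0x7f = 0x7e; word=0x0000007e
[7+:8] lvl=126 & 0xff = 0x7e; word=0x00003f7e
[15+:6] addr_hi=63 & 0x3f = 0x3f; word=0x001fbf7e
[21+:2] chan=0 & 0x3 = 0x0; word=0x001fbf7e
[23+:9] opcode=283 & 0x1ff = 0x11b; word=0x8d9fbf7e
word = 0x8d9fbf7e → little-endian bytes:
  [0]=0x7e  [1]=0xbf  [2]=0x9f  [3]=0x8d

7e bf 9f 8d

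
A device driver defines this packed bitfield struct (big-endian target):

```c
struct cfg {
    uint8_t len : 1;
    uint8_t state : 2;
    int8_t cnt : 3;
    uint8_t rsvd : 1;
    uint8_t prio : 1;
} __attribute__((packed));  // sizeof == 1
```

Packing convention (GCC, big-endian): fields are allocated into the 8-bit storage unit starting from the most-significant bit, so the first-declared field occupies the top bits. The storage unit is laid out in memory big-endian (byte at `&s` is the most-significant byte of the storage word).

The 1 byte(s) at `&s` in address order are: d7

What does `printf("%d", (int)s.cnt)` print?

[0]=0xd7 (big-endian) → word 0xd7
len [7+:1] = (word>>7) & 0x1 = 1
state [5+:2] = (word>>5) & 0x3 = 2
cnt [2+:3] = (word>>2) & 0x7 = 5  ←
rsvd [1+:1] = (word>>1) & 0x1 = 1
prio [0+:1] = (word>>0) & 0x1 = 1
cnt signed 3b, MSB=1: 5 - 8 = -3

-3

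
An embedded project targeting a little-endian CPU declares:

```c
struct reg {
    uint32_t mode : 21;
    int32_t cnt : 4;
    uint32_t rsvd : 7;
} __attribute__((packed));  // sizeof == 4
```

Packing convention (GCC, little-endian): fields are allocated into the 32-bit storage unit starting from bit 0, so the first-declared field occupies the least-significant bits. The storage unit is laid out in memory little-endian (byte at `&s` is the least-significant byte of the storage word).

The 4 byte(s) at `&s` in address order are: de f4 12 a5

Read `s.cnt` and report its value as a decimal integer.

[0]=0xde [1]=0xf4 [2]=0x12 [3]=0xa5 (little-endian) → word 0xa512f4de
mode:21 @ bit 0 → (0xa512f4de>>0)&0x1fffff = 0x12f4de
cnt:4 @ bit 21 → (0xa512f4de>>21)&0xf = 0x8  ←
rsvd:7 @ bit 25 → (0xa512f4de>>25)&0x7f = 0x52
cnt signed 4b, MSB=1: 8 - 16 = -8

-8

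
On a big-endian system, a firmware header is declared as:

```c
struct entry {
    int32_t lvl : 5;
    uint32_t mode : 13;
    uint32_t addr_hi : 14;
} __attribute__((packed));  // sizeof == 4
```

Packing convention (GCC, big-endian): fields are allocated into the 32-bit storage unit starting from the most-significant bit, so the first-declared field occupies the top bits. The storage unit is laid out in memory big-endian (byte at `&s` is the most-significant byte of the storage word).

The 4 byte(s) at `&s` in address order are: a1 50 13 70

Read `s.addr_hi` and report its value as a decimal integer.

4976

[0]=0xa1 [1]=0x50 [2]=0x13 [3]=0x70 (big-endian) → word 0xa1501370
lvl:5 @ bit 27 → (0xa1501370>>27)&0x1f = 0x14
mode:13 @ bit 14 → (0xa1501370>>14)&0x1fff = 0x540
addr_hi:14 @ bit 0 → (0xa1501370>>0)&0x3fff = 0x1370  ←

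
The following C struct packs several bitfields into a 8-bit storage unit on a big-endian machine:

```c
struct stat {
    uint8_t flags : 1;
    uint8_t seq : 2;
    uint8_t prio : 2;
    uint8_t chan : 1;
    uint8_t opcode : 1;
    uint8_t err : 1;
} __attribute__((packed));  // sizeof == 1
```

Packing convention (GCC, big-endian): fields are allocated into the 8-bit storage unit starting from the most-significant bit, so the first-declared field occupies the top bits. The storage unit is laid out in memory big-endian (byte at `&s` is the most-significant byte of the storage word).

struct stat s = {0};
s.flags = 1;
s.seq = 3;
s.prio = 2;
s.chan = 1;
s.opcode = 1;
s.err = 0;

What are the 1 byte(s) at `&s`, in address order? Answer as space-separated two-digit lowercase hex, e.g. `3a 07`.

f6

[7+:1] flags=1 & 0x1 = 0x1; word=0x80
[5+:2] seq=3 & 0x3 = 0x3; word=0xe0
[3+:2] prio=2 & 0x3 = 0x2; word=0xf0
[2+:1] chan=1 & 0x1 = 0x1; word=0xf4
[1+:1] opcode=1 & 0x1 = 0x1; word=0xf6
[0+:1] err=0 & 0x1 = 0x0; word=0xf6
word = 0xf6 → big-endian bytes:
  [0]=0xf6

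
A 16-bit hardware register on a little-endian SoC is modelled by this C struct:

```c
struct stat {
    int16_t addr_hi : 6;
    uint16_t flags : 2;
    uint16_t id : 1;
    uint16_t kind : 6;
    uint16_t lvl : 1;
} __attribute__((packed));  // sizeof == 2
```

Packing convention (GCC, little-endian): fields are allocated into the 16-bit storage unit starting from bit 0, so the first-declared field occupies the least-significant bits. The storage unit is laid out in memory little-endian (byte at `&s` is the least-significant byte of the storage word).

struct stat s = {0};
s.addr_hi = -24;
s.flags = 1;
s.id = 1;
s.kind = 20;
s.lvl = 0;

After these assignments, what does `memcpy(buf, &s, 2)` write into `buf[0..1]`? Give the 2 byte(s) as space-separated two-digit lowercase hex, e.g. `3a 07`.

68 29

[0+:6] addr_hi=-24 & 0x3f = 0x28; word=0x0028
[6+:2] flags=1 & 0x3 = 0x1; word=0x0068
[8+:1] id=1 & 0x1 = 0x1; word=0x0168
[9+:6] kind=20 & 0x3f = 0x14; word=0x2968
[15+:1] lvl=0 & 0x1 = 0x0; word=0x2968
word = 0x2968 → little-endian bytes:
  [0]=0x68  [1]=0x29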